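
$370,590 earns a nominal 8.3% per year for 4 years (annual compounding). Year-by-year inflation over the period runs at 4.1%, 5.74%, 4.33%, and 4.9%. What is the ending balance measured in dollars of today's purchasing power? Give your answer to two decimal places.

$423,187.46

Nominal value at maturity: $370,590 × (1 + 8.3%)^4 ≈ $509,809.03.
Price-level factor over 4 years: 1.041 × 1.0574 × 1.0433 × 1.049 ≈ 1.2046884073.
The maturity value deflated by that factor is the answer in today's purchasing power.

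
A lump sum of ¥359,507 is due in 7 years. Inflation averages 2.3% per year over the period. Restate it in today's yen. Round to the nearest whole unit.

¥306,604

Price-level factor over 7 years: (1 + 2.3%)^7 ≈ 1.1725447756.
Purchasing power today: ¥359,507 divided by that factor.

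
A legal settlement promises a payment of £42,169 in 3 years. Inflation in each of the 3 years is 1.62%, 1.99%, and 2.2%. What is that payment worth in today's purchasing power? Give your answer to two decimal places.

£39,811.23

Price-level factor over 3 years: 1.0162 × 1.0199 × 1.022 ≈ 1.0592236724.
Purchasing power today: £42,169 divided by that factor.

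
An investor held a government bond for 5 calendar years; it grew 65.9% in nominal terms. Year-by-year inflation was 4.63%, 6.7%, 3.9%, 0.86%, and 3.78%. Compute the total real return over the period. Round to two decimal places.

Cumulative inflation factor: 1.0463 × 1.067 × 1.039 × 1.0086 × 1.0378 ≈ 1.21414.
Nominal growth factor: 1.65900. Real growth factor = 1.65900 / 1.21414 ≈ 1.36640.
Total real return ≈ 36.6399%.

36.64%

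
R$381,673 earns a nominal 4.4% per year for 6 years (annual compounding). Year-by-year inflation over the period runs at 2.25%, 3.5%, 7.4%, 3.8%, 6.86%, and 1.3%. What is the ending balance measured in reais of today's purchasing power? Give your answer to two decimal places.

Nominal value at maturity: R$381,673 × (1 + 4.4%)^6 ≈ R$494,190.54.
Price-level factor over 6 years: 1.0225 × 1.035 × 1.074 × 1.038 × 1.0686 × 1.013 ≈ 1.2771147375.
The maturity value deflated by that factor is the answer in today's purchasing power.

R$386,958.61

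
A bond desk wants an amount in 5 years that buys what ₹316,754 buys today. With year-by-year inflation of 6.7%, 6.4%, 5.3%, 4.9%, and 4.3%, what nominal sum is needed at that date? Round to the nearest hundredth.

₹414,301.33

Cumulative price-level factor: 1.067 × 1.064 × 1.053 × 1.049 × 1.043 ≈ 1.3079592549.
Multiplying ₹316,754 by the price-level factor gives the future nominal sum.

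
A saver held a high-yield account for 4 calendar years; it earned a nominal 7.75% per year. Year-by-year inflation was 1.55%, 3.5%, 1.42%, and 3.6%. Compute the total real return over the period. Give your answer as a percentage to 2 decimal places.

Cumulative inflation factor: 1.0155 × 1.035 × 1.0142 × 1.036 ≈ 1.10434.
Nominal growth factor: 1.34794. Real growth factor = 1.34794 / 1.10434 ≈ 1.22058.
Total real return ≈ 22.0578%.

22.06%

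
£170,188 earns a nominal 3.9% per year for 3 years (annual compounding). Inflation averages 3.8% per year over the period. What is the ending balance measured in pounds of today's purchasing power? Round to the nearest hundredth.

Nominal value at maturity: £170,188 × (1 + 3.9%)^3 ≈ £190,886.66.
Price-level factor over 3 years: (1 + 3.8%)^3 = 1.118386872.
The maturity value deflated by that factor is the answer in today's purchasing power.

£170,680.35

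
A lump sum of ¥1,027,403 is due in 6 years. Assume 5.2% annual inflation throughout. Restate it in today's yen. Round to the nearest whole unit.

¥757,960

Price-level factor over 6 years: (1 + 5.2%)^6 ≈ 1.3554841352.
Purchasing power today: ¥1,027,403 divided by that factor.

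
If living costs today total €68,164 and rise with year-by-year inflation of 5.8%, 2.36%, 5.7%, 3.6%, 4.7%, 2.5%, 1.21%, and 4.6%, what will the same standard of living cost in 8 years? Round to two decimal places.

Cumulative price-level factor: 1.058 × 1.0236 × 1.057 × 1.036 × 1.047 × 1.025 × 1.0121 × 1.046 ≈ 1.3473373342.
Multiplying €68,164 by the price-level factor gives the future nominal sum.

€91,839.90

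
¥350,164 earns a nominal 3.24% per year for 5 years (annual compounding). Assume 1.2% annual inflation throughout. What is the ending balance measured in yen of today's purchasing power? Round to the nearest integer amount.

Nominal value at maturity: ¥350,164 × (1 + 3.24%)^5 ≈ ¥410,687.
Price-level factor over 5 years: (1 + 1.2%)^5 ≈ 1.0614573839.
Dividing the nominal maturity value by the price-level factor gives the value in today's money.

¥386,909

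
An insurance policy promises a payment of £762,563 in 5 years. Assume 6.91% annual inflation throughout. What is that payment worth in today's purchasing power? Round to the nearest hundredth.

Price-level factor over 5 years: (1 + 6.91%)^5 ≈ 1.3966630632.
Purchasing power today: £762,563 divided by that factor.

£545,989.24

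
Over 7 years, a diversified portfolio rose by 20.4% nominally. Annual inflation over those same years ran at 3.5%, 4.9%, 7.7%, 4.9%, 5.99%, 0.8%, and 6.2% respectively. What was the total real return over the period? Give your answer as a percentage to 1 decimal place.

-13.5%

Cumulative inflation factor: 1.035 × 1.049 × 1.077 × 1.049 × 1.0599 × 1.008 × 1.062 ≈ 1.39174.
Nominal growth factor: 1.20400. Real growth factor = 1.20400 / 1.39174 ≈ 0.86511.
Total real return ≈ -13.4894%.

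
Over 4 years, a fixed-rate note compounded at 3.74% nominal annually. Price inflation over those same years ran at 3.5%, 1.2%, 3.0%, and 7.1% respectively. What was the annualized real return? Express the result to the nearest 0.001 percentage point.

Cumulative inflation factor: 1.035 × 1.012 × 1.030 × 1.071 ≈ 1.15544.
Nominal growth factor: 1.15820. Real growth factor = 1.15820 / 1.15544 ≈ 1.00239.
Annualized: 1.00239^(1/4) − 1 ≈ 0.00060.

0.060%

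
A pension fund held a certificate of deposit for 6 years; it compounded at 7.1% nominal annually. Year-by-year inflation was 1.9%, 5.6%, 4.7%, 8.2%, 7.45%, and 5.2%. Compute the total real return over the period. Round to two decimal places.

Cumulative inflation factor: 1.019 × 1.056 × 1.047 × 1.082 × 1.0745 × 1.052 ≈ 1.37795.
Nominal growth factor: 1.50917. Real growth factor = 1.50917 / 1.37795 ≈ 1.09522.
Total real return ≈ 9.5223%.

9.52%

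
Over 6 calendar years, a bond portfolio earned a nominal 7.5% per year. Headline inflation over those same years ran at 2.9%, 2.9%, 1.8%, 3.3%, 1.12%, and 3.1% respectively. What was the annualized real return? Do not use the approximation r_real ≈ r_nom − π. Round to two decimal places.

4.86%

Cumulative inflation factor: 1.029 × 1.029 × 1.018 × 1.033 × 1.0112 × 1.031 ≈ 1.16085.
Nominal growth factor: 1.54330. Real growth factor = 1.54330 / 1.16085 ≈ 1.32946.
Annualized: 1.32946^(1/6) − 1 ≈ 0.04861.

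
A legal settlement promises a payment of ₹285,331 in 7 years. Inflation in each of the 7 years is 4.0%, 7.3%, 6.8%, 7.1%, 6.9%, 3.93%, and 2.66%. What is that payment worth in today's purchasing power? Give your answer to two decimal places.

₹195,990.62

Price-level factor over 7 years: 1.040 × 1.073 × 1.068 × 1.071 × 1.069 × 1.0393 × 1.0266 ≈ 1.4558400990.
Purchasing power today: ₹285,331 divided by that factor.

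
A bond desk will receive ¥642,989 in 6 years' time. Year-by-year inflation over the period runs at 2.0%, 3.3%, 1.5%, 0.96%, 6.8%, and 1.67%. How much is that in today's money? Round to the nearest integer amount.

Price-level factor over 6 years: 1.020 × 1.033 × 1.015 × 1.0096 × 1.068 × 1.0167 ≈ 1.1724111868.
Purchasing power today: ¥642,989 divided by that factor.

¥548,433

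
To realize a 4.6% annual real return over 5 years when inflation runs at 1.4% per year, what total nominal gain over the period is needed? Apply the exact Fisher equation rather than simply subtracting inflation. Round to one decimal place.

34.2%

Required annual nominal rate: (1+4.6%)(1+1.4%) − 1 = 6.0644%.
Cumulative over 5 years: (1 + 0.060644)^5 − 1 ≈ 0.34230.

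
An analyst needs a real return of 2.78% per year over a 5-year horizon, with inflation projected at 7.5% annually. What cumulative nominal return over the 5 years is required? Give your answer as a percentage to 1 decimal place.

Required annual nominal rate: (1+2.78%)(1+7.5%) − 1 = 10.4885%.
Cumulative over 5 years: (1 + 0.104885)^5 − 1 ≈ 0.64659.

64.7%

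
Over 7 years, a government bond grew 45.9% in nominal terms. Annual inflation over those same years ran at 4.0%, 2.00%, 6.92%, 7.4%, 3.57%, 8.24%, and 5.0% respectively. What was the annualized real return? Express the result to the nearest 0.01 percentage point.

Cumulative inflation factor: 1.040 × 1.0200 × 1.0692 × 1.074 × 1.0357 × 1.0824 × 1.050 ≈ 1.43386.
Nominal growth factor: 1.45900. Real growth factor = 1.45900 / 1.43386 ≈ 1.01753.
Annualized: 1.01753^(1/7) − 1 ≈ 0.00249.

0.25%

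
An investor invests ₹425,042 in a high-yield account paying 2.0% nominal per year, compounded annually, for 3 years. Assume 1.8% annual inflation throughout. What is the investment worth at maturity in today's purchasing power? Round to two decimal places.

Nominal value at maturity: ₹425,042 × (1 + 2.0%)^3 ≈ ₹451,057.97.
Price-level factor over 3 years: (1 + 1.8%)^3 = 1.054977832.
Dividing the nominal maturity value by the price-level factor gives the value in today's money.

₹427,552.08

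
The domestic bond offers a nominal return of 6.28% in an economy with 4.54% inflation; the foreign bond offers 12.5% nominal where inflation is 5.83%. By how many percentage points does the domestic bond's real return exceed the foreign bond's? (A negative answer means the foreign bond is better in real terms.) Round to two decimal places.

-4.64

The domestic bond real return: 1.0628/1.0454 − 1 = 1.664%.
The foreign bond real return: 1.125/1.0583 − 1 = 6.303%.
Difference: 1.664 − 6.303 = -4.639 pp.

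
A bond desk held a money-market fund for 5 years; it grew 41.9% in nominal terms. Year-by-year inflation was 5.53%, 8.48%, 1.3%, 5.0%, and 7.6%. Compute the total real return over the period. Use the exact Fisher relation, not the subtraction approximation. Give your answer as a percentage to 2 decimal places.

Cumulative inflation factor: 1.0553 × 1.0848 × 1.013 × 1.050 × 1.076 ≈ 1.31020.
Nominal growth factor: 1.41900. Real growth factor = 1.41900 / 1.31020 ≈ 1.08304.
Total real return ≈ 8.3043%.

8.30%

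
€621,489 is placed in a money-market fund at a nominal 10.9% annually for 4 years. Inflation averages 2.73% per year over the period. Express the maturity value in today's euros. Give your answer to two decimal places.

Nominal value at maturity: €621,489 × (1 + 10.9%)^4 ≈ €940,068.78.
Price-level factor over 4 years: (1 + 2.73%)^4 ≈ 1.1137536811.
Dividing the nominal maturity value by the price-level factor gives the value in today's money.

€844,054.48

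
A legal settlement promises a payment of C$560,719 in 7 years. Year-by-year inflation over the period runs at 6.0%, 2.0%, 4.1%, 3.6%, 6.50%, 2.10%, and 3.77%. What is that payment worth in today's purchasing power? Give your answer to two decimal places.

C$426,168.73

Price-level factor over 7 years: 1.060 × 1.020 × 1.041 × 1.036 × 1.0650 × 1.0210 × 1.0377 ≈ 1.3157206428.
Purchasing power today: C$560,719 divided by that factor.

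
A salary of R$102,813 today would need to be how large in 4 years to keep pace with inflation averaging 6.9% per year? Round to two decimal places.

Cumulative price-level factor: (1+6.9%)^4 ≈ 1.3059027031.
Multiplying R$102,813 by the price-level factor gives the future nominal sum.

R$134,263.77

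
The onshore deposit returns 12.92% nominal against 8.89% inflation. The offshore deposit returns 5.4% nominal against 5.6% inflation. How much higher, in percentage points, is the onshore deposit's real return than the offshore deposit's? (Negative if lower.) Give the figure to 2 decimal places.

The onshore deposit real return: 1.1292/1.0889 − 1 = 3.701%.
The offshore deposit real return: 1.054/1.056 − 1 = -0.189%.
Difference: 3.701 − (-0.189) = 3.890 pp.

3.89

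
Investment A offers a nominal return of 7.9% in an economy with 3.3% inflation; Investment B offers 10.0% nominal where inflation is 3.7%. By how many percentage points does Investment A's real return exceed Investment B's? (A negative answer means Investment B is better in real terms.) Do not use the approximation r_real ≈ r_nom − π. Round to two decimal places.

Investment A real return: 1.079/1.033 − 1 = 4.453%.
Investment B real return: 1.100/1.037 − 1 = 6.075%.
Difference: 4.453 − 6.075 = -1.622 pp.

-1.62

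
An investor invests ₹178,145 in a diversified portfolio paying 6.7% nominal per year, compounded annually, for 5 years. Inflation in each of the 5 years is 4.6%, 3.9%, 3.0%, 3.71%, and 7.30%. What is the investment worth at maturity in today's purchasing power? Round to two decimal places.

Nominal value at maturity: ₹178,145 × (1 + 6.7%)^5 ≈ ₹246,374.49.
Price-level factor over 5 years: 1.046 × 1.039 × 1.030 × 1.0371 × 1.0730 ≈ 1.2456751851.
Dividing the nominal maturity value by the price-level factor gives the value in today's money.

₹197,783.89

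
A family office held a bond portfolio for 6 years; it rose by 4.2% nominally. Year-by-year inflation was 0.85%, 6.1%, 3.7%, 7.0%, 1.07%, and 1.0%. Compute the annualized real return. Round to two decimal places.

Cumulative inflation factor: 1.0085 × 1.061 × 1.037 × 1.070 × 1.0107 × 1.010 ≈ 1.21199.
Nominal growth factor: 1.04200. Real growth factor = 1.04200 / 1.21199 ≈ 0.85975.
Annualized: 0.85975^(1/6) − 1 ≈ -0.02487.

-2.49%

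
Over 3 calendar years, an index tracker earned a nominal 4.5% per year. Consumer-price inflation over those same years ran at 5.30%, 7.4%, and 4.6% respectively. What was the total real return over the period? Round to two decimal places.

Cumulative inflation factor: 1.0530 × 1.074 × 1.046 ≈ 1.18294.
Nominal growth factor: 1.14117. Real growth factor = 1.14117 / 1.18294 ≈ 0.96468.
Total real return ≈ -3.5317%.

-3.53%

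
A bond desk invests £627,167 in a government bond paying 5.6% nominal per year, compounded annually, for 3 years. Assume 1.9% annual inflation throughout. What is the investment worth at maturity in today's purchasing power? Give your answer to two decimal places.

£697,995.14

Nominal value at maturity: £627,167 × (1 + 5.6%)^3 ≈ £738,541.58.
Price-level factor over 3 years: (1 + 1.9%)^3 = 1.058089859.
The maturity value deflated by that factor is the answer in today's purchasing power.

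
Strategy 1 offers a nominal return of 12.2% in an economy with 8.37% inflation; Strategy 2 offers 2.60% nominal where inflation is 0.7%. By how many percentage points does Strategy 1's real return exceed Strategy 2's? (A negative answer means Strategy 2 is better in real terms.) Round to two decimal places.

Strategy 1 real return: 1.122/1.0837 − 1 = 3.534%.
Strategy 2 real return: 1.0260/1.007 − 1 = 1.887%.
Difference: 3.534 − 1.887 = 1.647 pp.

1.65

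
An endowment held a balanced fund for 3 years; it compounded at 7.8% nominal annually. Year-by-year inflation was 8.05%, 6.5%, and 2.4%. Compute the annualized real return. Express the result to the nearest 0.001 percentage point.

Cumulative inflation factor: 1.0805 × 1.065 × 1.024 ≈ 1.17835.
Nominal growth factor: 1.25273. Real growth factor = 1.25273 / 1.17835 ≈ 1.06312.
Annualized: 1.06312^(1/3) − 1 ≈ 0.02061.

2.061%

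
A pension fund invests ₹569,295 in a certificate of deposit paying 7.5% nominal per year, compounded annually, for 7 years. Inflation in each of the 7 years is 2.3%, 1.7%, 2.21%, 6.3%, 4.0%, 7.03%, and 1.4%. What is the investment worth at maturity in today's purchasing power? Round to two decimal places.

₹740,280.93

Nominal value at maturity: ₹569,295 × (1 + 7.5%)^7 ≈ ₹944,488.38.
Price-level factor over 7 years: 1.023 × 1.017 × 1.0221 × 1.063 × 1.040 × 1.0703 × 1.014 ≈ 1.2758512962.
Dividing the nominal maturity value by the price-level factor gives the value in today's money.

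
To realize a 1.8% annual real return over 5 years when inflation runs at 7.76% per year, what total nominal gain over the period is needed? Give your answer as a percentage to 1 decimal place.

58.9%

Required annual nominal rate: (1+1.8%)(1+7.76%) − 1 = 9.69968%.
Cumulative over 5 years: (1 + 0.0969968)^5 − 1 ≈ 0.58864.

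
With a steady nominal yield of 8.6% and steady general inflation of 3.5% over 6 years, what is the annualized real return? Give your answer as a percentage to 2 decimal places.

With constant rates the annual real return is the same each year: (1+8.6%)/(1+3.5%) − 1 = 0.04928.

4.93%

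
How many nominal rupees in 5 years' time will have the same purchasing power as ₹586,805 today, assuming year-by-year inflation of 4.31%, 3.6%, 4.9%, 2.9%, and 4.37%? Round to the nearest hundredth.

Cumulative price-level factor: 1.0431 × 1.036 × 1.049 × 1.029 × 1.0437 ≈ 1.2174531207.
Multiplying ₹586,805 by the price-level factor gives the future nominal sum.

₹714,407.58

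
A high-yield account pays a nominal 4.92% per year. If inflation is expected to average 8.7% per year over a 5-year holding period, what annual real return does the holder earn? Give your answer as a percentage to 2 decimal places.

-3.48%

With constant rates the annual real return is the same each year: (1+4.92%)/(1+8.7%) − 1 = -0.03477.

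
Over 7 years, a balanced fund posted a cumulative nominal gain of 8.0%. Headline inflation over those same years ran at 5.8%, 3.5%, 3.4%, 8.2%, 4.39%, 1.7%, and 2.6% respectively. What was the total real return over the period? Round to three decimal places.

Cumulative inflation factor: 1.058 × 1.035 × 1.034 × 1.082 × 1.0439 × 1.017 × 1.026 ≈ 1.33445.
Nominal growth factor: 1.08000. Real growth factor = 1.08000 / 1.33445 ≈ 0.80932.
Total real return ≈ -19.0675%.

-19.068%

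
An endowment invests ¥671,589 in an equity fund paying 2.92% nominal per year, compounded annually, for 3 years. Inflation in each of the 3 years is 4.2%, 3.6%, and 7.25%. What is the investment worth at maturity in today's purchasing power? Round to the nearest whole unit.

¥632,380

Nominal value at maturity: ¥671,589 × (1 + 2.92%)^3 ≈ ¥732,155.
Price-level factor over 3 years: 1.042 × 1.036 × 1.0725 = 1.15777662.
The maturity value deflated by that factor is the answer in today's purchasing power.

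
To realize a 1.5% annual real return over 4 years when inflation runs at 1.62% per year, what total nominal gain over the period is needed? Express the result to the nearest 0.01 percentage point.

13.18%

Required annual nominal rate: (1+1.5%)(1+1.62%) − 1 = 3.1443%.
Cumulative over 4 years: (1 + 0.031443)^4 − 1 ≈ 0.13183.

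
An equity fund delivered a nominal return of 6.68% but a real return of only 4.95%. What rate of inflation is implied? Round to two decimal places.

1.65%

From (1+r_nom) = (1+r_real)(1+π), we get 1+π = (1 + 6.68%)/(1 + 4.95%) = 1.0668/1.0495 ≈ 1.01648.
So π ≈ 1.6484%.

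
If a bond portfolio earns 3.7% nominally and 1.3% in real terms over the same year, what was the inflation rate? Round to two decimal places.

From (1+r_nom) = (1+r_real)(1+π), we get 1+π = (1 + 3.7%)/(1 + 1.3%) = 1.037/1.013 ≈ 1.02369.
So π ≈ 2.3692%.

2.37%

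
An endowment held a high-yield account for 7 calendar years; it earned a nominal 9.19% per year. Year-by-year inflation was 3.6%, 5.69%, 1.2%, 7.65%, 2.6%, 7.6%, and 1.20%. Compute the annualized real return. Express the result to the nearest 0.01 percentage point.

Cumulative inflation factor: 1.036 × 1.0569 × 1.012 × 1.0765 × 1.026 × 1.076 × 1.0120 ≈ 1.33269.
Nominal growth factor: 1.85046. Real growth factor = 1.85046 / 1.33269 ≈ 1.38852.
Annualized: 1.38852^(1/7) − 1 ≈ 0.04801.

4.80%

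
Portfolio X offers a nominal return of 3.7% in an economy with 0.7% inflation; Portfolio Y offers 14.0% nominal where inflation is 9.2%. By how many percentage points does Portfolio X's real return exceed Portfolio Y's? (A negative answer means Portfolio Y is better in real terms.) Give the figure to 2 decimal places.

Portfolio X real return: 1.037/1.007 − 1 = 2.979%.
Portfolio Y real return: 1.140/1.092 − 1 = 4.396%.
Difference: 2.979 − 4.396 = -1.417 pp.

-1.42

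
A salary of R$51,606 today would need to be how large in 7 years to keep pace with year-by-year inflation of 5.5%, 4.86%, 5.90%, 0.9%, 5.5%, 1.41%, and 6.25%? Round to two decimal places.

Cumulative price-level factor: 1.055 × 1.0486 × 1.0590 × 1.009 × 1.055 × 1.0141 × 1.0625 ≈ 1.3437287845.
The nominal amount required is R$51,606 scaled up by that factor.

R$69,344.47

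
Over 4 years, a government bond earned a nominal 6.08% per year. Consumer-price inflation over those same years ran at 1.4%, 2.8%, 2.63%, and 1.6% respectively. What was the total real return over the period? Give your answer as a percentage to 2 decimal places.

16.50%

Cumulative inflation factor: 1.014 × 1.028 × 1.0263 × 1.016 ≈ 1.08692.
Nominal growth factor: 1.26629. Real growth factor = 1.26629 / 1.08692 ≈ 1.16502.
Total real return ≈ 16.5024%.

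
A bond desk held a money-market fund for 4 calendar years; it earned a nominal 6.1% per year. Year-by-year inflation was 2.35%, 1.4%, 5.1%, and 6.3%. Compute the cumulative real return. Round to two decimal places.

Cumulative inflation factor: 1.0235 × 1.014 × 1.051 × 1.063 ≈ 1.15948.
Nominal growth factor: 1.26725. Real growth factor = 1.26725 / 1.15948 ≈ 1.09295.
Total real return ≈ 9.2949%.

9.29%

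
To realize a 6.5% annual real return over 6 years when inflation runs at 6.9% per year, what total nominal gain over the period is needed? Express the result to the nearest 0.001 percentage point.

Required annual nominal rate: (1+6.5%)(1+6.9%) − 1 = 13.8485%.
Cumulative over 6 years: (1 + 0.138485)^6 − 1 ≈ 1.17753.

117.753%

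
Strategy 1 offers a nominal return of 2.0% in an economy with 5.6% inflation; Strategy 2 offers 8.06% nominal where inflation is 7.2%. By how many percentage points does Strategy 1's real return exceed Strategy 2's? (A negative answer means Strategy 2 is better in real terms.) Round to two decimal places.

Strategy 1 real return: 1.020/1.056 − 1 = -3.409%.
Strategy 2 real return: 1.0806/1.072 − 1 = 0.802%.
Difference: -3.409 − 0.802 = -4.211 pp.

-4.21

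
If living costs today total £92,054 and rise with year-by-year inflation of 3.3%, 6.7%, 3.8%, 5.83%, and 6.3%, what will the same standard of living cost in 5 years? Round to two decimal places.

£118,480.48

Cumulative price-level factor: 1.033 × 1.067 × 1.038 × 1.0583 × 1.063 ≈ 1.2870758903.
Multiplying £92,054 by the price-level factor gives the future nominal sum.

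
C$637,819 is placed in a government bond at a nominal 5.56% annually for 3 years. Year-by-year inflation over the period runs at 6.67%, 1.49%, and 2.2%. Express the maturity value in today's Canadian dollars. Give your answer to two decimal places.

Nominal value at maturity: C$637,819 × (1 + 5.56%)^3 ≈ C$750,232.02.
Price-level factor over 3 years: 1.0667 × 1.0149 × 1.022 ≈ 1.1064108943.
The maturity value deflated by that factor is the answer in today's purchasing power.

C$678,077.22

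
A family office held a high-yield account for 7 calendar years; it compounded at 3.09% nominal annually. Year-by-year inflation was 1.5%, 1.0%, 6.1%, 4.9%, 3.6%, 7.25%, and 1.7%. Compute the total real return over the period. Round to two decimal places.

Cumulative inflation factor: 1.015 × 1.010 × 1.061 × 1.049 × 1.036 × 1.0725 × 1.017 ≈ 1.28931.
Nominal growth factor: 1.23742. Real growth factor = 1.23742 / 1.28931 ≈ 0.95975.
Total real return ≈ -4.0247%.

-4.02%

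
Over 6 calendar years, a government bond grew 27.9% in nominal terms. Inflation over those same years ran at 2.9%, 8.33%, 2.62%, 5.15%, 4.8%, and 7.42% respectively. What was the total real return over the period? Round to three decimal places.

Cumulative inflation factor: 1.029 × 1.0833 × 1.0262 × 1.0515 × 1.048 × 1.0742 ≈ 1.35410.
Nominal growth factor: 1.27900. Real growth factor = 1.27900 / 1.35410 ≈ 0.94454.
Total real return ≈ -5.5464%.

-5.546%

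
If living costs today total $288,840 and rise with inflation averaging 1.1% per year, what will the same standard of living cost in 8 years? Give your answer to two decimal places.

Cumulative price-level factor: (1+1.1%)^8 ≈ 1.0914635699.
Multiplying $288,840 by the price-level factor gives the future nominal sum.

$315,258.34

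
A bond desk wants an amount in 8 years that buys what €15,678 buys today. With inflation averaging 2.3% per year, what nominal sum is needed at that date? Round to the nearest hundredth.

Cumulative price-level factor: (1+2.3%)^8 ≈ 1.1995133055.
The nominal amount required is €15,678 scaled up by that factor.

€18,805.97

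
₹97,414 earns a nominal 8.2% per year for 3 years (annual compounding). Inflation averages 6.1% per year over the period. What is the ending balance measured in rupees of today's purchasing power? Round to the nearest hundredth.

Nominal value at maturity: ₹97,414 × (1 + 8.2%)^3 ≈ ₹123,396.59.
Price-level factor over 3 years: (1 + 6.1%)^3 = 1.194389981.
The maturity value deflated by that factor is the answer in today's purchasing power.

₹103,313.48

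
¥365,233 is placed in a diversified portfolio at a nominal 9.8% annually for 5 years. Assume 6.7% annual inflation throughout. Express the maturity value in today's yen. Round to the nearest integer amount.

¥421,463

Nominal value at maturity: ¥365,233 × (1 + 9.8%)^5 ≈ ¥582,883.
Price-level factor over 5 years: (1 + 6.7%)^5 ≈ 1.3829997357.
The maturity value deflated by that factor is the answer in today's purchasing power.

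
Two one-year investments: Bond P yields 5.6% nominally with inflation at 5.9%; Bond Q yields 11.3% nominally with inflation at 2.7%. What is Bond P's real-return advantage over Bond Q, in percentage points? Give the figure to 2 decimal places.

Bond P real return: 1.056/1.059 − 1 = -0.283%.
Bond Q real return: 1.113/1.027 − 1 = 8.374%.
Difference: -0.283 − 8.374 = -8.657 pp.

-8.66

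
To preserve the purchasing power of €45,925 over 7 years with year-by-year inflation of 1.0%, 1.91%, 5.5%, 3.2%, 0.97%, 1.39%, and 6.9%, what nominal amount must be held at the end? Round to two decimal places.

€56,322.86

Cumulative price-level factor: 1.010 × 1.0191 × 1.055 × 1.032 × 1.0097 × 1.0139 × 1.069 ≈ 1.2264095306.
The nominal amount required is €45,925 scaled up by that factor.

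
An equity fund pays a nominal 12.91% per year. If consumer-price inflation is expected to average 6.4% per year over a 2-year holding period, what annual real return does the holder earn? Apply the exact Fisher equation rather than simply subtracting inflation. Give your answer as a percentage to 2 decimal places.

With constant rates the annual real return is the same each year: (1+12.91%)/(1+6.4%) − 1 = 0.06118.

6.12%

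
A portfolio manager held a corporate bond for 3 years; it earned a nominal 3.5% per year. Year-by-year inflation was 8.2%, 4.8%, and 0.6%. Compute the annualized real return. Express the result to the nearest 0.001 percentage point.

-0.945%

Cumulative inflation factor: 1.082 × 1.048 × 1.006 ≈ 1.14074.
Nominal growth factor: 1.10872. Real growth factor = 1.10872 / 1.14074 ≈ 0.97193.
Annualized: 0.97193^(1/3) − 1 ≈ -0.00945.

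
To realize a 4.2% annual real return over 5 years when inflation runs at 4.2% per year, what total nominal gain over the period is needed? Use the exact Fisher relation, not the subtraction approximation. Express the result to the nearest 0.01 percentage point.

50.90%

Required annual nominal rate: (1+4.2%)(1+4.2%) − 1 = 8.5764%.
Cumulative over 5 years: (1 + 0.085764)^5 − 1 ≈ 0.50896.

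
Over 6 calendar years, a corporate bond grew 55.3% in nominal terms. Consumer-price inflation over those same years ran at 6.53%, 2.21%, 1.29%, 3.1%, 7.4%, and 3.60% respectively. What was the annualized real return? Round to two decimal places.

Cumulative inflation factor: 1.0653 × 1.0221 × 1.0129 × 1.031 × 1.074 × 1.0360 ≈ 1.26519.
Nominal growth factor: 1.55300. Real growth factor = 1.55300 / 1.26519 ≈ 1.22749.
Annualized: 1.22749^(1/6) − 1 ≈ 0.03475.

3.48%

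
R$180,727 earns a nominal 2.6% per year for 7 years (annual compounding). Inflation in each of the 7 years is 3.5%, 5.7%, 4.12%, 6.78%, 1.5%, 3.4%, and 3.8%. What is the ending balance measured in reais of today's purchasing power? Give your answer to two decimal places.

Nominal value at maturity: R$180,727 × (1 + 2.6%)^7 ≈ R$216,299.03.
Price-level factor over 7 years: 1.035 × 1.057 × 1.0412 × 1.0678 × 1.015 × 1.034 × 1.038 ≈ 1.3250227885.
Dividing the nominal maturity value by the price-level factor gives the value in today's money.

R$163,241.74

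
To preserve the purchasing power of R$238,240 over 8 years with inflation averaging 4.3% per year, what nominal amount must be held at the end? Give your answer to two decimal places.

R$333,648.48

Cumulative price-level factor: (1+4.3%)^8 ≈ 1.4004721197.
Multiplying R$238,240 by the price-level factor gives the future nominal sum.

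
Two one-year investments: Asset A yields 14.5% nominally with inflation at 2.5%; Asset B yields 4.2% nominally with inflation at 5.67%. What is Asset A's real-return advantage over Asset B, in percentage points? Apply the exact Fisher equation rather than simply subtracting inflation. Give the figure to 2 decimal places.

Asset A real return: 1.145/1.025 − 1 = 11.707%.
Asset B real return: 1.042/1.0567 − 1 = -1.391%.
Difference: 11.707 − (-1.391) = 13.098 pp.

13.10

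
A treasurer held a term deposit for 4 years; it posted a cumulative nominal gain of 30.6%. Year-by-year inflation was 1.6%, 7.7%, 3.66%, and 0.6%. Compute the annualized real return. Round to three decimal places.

Cumulative inflation factor: 1.016 × 1.077 × 1.0366 × 1.006 ≈ 1.14109.
Nominal growth factor: 1.30600. Real growth factor = 1.30600 / 1.14109 ≈ 1.14452.
Annualized: 1.14452^(1/4) − 1 ≈ 0.03432.

3.432%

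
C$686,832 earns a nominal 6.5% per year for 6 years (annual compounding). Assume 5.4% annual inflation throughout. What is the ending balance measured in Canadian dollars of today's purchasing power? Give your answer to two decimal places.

Nominal value at maturity: C$686,832 × (1 + 6.5%)^6 ≈ C$1,002,185.62.
Price-level factor over 6 years: (1 + 5.4%)^6 ≈ 1.3710196056.
Dividing the nominal maturity value by the price-level factor gives the value in today's money.

C$730,978.33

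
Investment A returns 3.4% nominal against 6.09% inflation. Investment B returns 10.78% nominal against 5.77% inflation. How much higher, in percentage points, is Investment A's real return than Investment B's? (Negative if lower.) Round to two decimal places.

-7.27

Investment A real return: 1.034/1.0609 − 1 = -2.536%.
Investment B real return: 1.1078/1.0577 − 1 = 4.737%.
Difference: -2.536 − 4.737 = -7.273 pp.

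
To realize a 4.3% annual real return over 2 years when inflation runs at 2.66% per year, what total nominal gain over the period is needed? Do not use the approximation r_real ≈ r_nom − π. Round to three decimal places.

14.649%

Required annual nominal rate: (1+4.3%)(1+2.66%) − 1 = 7.07438%.
Cumulative over 2 years: (1 + 0.0707438)^2 − 1 ≈ 0.14649.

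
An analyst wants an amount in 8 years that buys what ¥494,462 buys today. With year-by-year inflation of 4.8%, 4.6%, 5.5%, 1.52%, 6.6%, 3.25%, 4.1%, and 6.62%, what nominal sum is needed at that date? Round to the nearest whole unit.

¥709,197

Cumulative price-level factor: 1.048 × 1.046 × 1.055 × 1.0152 × 1.066 × 1.0325 × 1.041 × 1.0662 ≈ 1.4342792275.
The nominal amount required is ¥494,462 scaled up by that factor.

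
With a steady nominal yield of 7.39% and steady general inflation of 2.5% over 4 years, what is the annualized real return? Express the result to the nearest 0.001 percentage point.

With constant rates the annual real return is the same each year: (1+7.39%)/(1+2.5%) − 1 = 0.04771.

4.771%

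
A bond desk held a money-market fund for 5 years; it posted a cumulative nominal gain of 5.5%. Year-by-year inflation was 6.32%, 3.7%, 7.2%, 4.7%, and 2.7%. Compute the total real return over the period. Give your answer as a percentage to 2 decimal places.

-16.99%

Cumulative inflation factor: 1.0632 × 1.037 × 1.072 × 1.047 × 1.027 ≈ 1.27088.
Nominal growth factor: 1.05500. Real growth factor = 1.05500 / 1.27088 ≈ 0.83013.
Total real return ≈ -16.9869%.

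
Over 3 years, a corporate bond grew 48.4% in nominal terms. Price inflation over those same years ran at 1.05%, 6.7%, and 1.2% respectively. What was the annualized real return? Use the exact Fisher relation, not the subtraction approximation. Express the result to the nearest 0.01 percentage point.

Cumulative inflation factor: 1.0105 × 1.067 × 1.012 ≈ 1.09114.
Nominal growth factor: 1.48400. Real growth factor = 1.48400 / 1.09114 ≈ 1.36004.
Annualized: 1.36004^(1/3) − 1 ≈ 0.10794.

10.79%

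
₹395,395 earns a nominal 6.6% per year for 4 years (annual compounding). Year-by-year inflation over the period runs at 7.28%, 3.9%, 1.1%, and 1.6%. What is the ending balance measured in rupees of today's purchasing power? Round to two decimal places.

Nominal value at maturity: ₹395,395 × (1 + 6.6%)^4 ≈ ₹510,575.52.
Price-level factor over 4 years: 1.0728 × 1.039 × 1.011 × 1.016 ≈ 1.1449306349.
The maturity value deflated by that factor is the answer in today's purchasing power.

₹445,944.50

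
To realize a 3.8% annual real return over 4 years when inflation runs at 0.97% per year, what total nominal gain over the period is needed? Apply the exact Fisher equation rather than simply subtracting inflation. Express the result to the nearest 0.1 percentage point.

Required annual nominal rate: (1+3.8%)(1+0.97%) − 1 = 4.80686%.
Cumulative over 4 years: (1 + 0.0480686)^4 − 1 ≈ 0.20659.

20.7%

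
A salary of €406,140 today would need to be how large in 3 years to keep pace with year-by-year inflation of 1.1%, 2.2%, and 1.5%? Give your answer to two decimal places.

Cumulative price-level factor: 1.011 × 1.022 × 1.015 = 1.04874063.
Multiplying €406,140 by the price-level factor gives the future nominal sum.

€425,935.52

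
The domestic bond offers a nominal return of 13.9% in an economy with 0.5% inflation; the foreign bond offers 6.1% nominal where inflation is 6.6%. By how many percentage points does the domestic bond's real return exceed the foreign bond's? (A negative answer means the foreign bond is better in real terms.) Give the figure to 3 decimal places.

13.802

The domestic bond real return: 1.139/1.005 − 1 = 13.3333%.
The foreign bond real return: 1.061/1.066 − 1 = -0.4690%.
Difference: 13.3333 − (-0.4690) = 13.8023 pp.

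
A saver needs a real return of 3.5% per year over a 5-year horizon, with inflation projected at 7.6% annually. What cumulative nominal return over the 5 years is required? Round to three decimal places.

Required annual nominal rate: (1+3.5%)(1+7.6%) − 1 = 11.366%.
Cumulative over 5 years: (1 + 0.11366)^5 − 1 ≈ 0.71302.

71.302%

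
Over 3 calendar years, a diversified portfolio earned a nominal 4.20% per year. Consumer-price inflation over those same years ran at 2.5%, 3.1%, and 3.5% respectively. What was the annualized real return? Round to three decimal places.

1.133%

Cumulative inflation factor: 1.025 × 1.031 × 1.035 ≈ 1.09376.
Nominal growth factor: 1.13137. Real growth factor = 1.13137 / 1.09376 ≈ 1.03438.
Annualized: 1.03438^(1/3) − 1 ≈ 0.01133.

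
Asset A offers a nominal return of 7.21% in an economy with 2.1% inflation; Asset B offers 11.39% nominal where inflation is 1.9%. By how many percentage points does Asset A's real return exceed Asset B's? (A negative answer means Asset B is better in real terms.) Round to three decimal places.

Asset A real return: 1.0721/1.021 − 1 = 5.0049%.
Asset B real return: 1.1139/1.019 − 1 = 9.3131%.
Difference: 5.0049 − 9.3131 = -4.3082 pp.

-4.308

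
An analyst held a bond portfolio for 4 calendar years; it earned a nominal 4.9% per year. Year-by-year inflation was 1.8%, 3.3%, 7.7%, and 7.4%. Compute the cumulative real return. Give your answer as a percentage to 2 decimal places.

Cumulative inflation factor: 1.018 × 1.033 × 1.077 × 1.074 ≈ 1.21638.
Nominal growth factor: 1.21088. Real growth factor = 1.21088 / 1.21638 ≈ 0.99548.
Total real return ≈ -0.4517%.

-0.45%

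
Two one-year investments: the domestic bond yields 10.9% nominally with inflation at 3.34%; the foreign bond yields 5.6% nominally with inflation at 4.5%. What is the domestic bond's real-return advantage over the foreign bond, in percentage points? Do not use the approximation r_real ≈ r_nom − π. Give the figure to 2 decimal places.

The domestic bond real return: 1.109/1.0334 − 1 = 7.316%.
The foreign bond real return: 1.056/1.045 − 1 = 1.053%.
Difference: 7.316 − 1.053 = 6.263 pp.

6.26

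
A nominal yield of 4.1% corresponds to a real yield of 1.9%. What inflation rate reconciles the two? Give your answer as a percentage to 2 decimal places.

2.16%

From (1+r_nom) = (1+r_real)(1+π), we get 1+π = (1 + 4.1%)/(1 + 1.9%) = 1.041/1.019 ≈ 1.02159.
So π ≈ 2.1590%.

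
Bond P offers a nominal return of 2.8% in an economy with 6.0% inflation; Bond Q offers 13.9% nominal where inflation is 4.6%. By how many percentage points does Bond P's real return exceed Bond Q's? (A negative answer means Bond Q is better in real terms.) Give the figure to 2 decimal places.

-11.91

Bond P real return: 1.028/1.060 − 1 = -3.019%.
Bond Q real return: 1.139/1.046 − 1 = 8.891%.
Difference: -3.019 − 8.891 = -11.910 pp.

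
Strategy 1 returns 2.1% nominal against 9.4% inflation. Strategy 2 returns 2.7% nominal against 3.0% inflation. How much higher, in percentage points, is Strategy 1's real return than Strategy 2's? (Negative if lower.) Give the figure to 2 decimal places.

-6.38

Strategy 1 real return: 1.021/1.094 − 1 = -6.673%.
Strategy 2 real return: 1.027/1.030 − 1 = -0.291%.
Difference: -6.673 − (-0.291) = -6.382 pp.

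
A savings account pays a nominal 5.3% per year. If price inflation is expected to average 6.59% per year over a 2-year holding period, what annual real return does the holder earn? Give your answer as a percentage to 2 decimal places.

With constant rates the annual real return is the same each year: (1+5.3%)/(1+6.59%) − 1 = -0.01210.

-1.21%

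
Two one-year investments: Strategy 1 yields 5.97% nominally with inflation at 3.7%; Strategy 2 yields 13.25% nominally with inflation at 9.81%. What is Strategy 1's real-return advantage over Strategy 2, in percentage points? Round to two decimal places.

Strategy 1 real return: 1.0597/1.037 − 1 = 2.189%.
Strategy 2 real return: 1.1325/1.0981 − 1 = 3.133%.
Difference: 2.189 − 3.133 = -0.944 pp.

-0.94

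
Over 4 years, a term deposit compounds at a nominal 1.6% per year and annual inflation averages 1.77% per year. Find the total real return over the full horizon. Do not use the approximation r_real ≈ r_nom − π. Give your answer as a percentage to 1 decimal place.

The annual real rate is (1+1.6%)/(1+1.77%) − 1 = -0.1670%.
Compounded over 4 years: (1 + -0.001670)^4 − 1 ≈ -0.00667.

-0.7%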